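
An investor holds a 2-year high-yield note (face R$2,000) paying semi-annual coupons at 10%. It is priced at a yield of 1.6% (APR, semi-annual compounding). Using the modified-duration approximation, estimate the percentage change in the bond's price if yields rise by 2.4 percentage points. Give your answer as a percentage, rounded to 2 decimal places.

-4.46%

Periodic yield y = 0.008. Modified duration first:
  t   CF        PV=CF/(1+0.008)^t    t·PV
  1       100.00        99.2063        99.2063
  2       100.00        98.4190       196.8380
  3       100.00        97.6379       292.9137
  4     2,100.00     2,034.1228     8,136.4912
  Σ                  2,329.3860     8,725.4492
P = 2,329.3860; D_Mac = 3.74582 half-year periods = 1.87291 yrs; D_mod = 1.87291/(1+0.008) = 1.85804 yrs.
ΔP/P ≈ -D_mod · Δy = -1.85804 × (+0.024) = -0.044593 = -4.4593%.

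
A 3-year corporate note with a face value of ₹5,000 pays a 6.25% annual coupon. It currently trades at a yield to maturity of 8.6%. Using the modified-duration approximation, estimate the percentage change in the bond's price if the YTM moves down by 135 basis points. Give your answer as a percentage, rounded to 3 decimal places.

+3.507%

Periodic yield y = 0.086. Modified duration first:
  t   CF        PV=CF/(1+0.086)^t    t·PV
  1       312.50       287.7532       287.7532
  2       312.50       264.9661       529.9323
  3     5,312.50     4,147.7203    12,443.1610
  Σ                  4,700.4397    13,260.8465
P = 4,700.4397; D_Mac = 2.82119 yrs; D_mod = 2.82119/(1+0.086) = 2.59778 yrs.
ΔP/P ≈ -D_mod · Δy = -2.59778 × (-0.0135) = +0.035070 = +3.5070%.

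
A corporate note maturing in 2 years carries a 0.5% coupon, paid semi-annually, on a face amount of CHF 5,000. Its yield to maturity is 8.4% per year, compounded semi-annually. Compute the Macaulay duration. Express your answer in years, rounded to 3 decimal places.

Periodic yield y = 0.042. Discount each cash flow and weight by its period:
  t   CF        PV=CF/(1+0.042)^t    t·PV
  1        12.50        11.9962        11.9962
  2        12.50        11.5126        23.0253
  3        12.50        11.0486        33.1458
  4     5,012.50     4,251.9046    17,007.6183
  Σ                  4,286.4620    17,075.7855
Price P = Σ PV = 4,286.4620.
Macaulay duration = Σ(t·PV) / P = 17,075.7855 / 4,286.4620 = 3.98365 half-year periods.
In years: 3.98365 / 2 = 1.99183 years.

1.992 years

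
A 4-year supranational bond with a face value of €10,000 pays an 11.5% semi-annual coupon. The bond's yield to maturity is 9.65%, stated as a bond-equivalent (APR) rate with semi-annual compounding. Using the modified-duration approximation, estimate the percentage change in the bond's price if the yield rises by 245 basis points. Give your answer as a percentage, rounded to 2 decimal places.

-7.80%

Periodic yield y = 0.04825. Modified duration first:
  t   CF        PV=CF/(1+0.04825)^t    t·PV
  1       575.00       548.5333       548.5333
  2       575.00       523.2848     1,046.5696
  3       575.00       499.1985     1,497.5954
  4       575.00       476.2208     1,904.8832
  5       575.00       454.3008     2,271.5039
  6       575.00       433.3897     2,600.3384
  7       575.00       413.4412     2,894.0884
  8    10,575.00     7,253.7304    58,029.8428
  Σ                 10,602.0994    70,793.3549
P = 10,602.0994; D_Mac = 6.67730 half-year periods = 3.33865 yrs; D_mod = 3.33865/(1+0.04825) = 3.18497 yrs.
ΔP/P ≈ -D_mod · Δy = -3.18497 × (+0.0245) = -0.078032 = -7.8032%.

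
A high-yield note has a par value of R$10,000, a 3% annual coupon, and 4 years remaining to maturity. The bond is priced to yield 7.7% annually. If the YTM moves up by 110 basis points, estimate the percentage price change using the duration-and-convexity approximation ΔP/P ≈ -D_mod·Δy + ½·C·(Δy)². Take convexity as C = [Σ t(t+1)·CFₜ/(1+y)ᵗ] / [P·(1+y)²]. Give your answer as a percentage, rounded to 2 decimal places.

With y = 0.077:
  t   CF        PV=CF/(1+0.077)^t    t·PV        t(t+1)·PV
  1       300.00       278.5515       278.5515         557.1031
  2       300.00       258.6365       517.2730       1,551.8191
  3       300.00       240.1453       720.4360       2,881.7440
  4    10,300.00     7,655.5150    30,622.0600     153,110.2999
  Σ                  8,432.8484    32,138.3205     158,100.9660
P = 8,432.8484; D_Mac = 3.81109 yrs; D_mod = 3.53861 yrs; C = 16.16326.
Duration effect: -3.53861 × (+0.011) = -0.038925
Convexity effect: 0.5 × 16.16326 × (0.011)² = +0.0009779
ΔP/P ≈ -0.038925 + 0.0009779 = -0.037947 = -3.7947%.

-3.79%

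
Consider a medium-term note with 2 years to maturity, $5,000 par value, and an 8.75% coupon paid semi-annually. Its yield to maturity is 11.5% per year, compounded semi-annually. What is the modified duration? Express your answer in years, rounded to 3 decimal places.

1.772 years

Periodic yield y = 0.0575. First find Macaulay duration:
  t   CF        PV=CF/(1+0.0575)^t    t·PV
  1       218.75       206.8558       206.8558
  2       218.75       195.6083       391.2166
  3       218.75       184.9724       554.9172
  4     5,218.75     4,172.9674    16,691.8695
  Σ                  4,760.4039    17,844.8591
P = 4,760.4039; Macaulay duration = 17,844.8591 / 4,760.4039 = 3.74860 half-year periods = 1.87430 years.
Modified duration = D_Mac / (1 + y) = 1.87430 / 1.0575 = 1.77239 years.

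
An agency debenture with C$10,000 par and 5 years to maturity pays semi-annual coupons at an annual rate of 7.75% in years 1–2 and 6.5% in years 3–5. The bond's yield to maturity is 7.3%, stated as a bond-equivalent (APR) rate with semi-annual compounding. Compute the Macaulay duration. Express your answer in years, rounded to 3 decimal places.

4.263 years

Periodic yield y = 0.0365. Discount each cash flow and weight by its period:
  t   CF        PV=CF/(1+0.0365)^t    t·PV
  1       387.50       373.8543       373.8543
  2       387.50       360.6892       721.3783
  3       387.50       347.9876     1,043.9628
  4       387.50       335.7333     1,342.9334
  5       325.00       271.6670     1,358.3348
  6       325.00       262.1003     1,572.6018
  7       325.00       252.8705     1,770.0937
  8       325.00       243.9658     1,951.7262
  9       325.00       235.3746     2,118.3714
  10   10,325.00     7,214.3465    72,143.4648
  Σ                  9,898.5891    84,396.7217
Price P = Σ PV = 9,898.5891.
Macaulay duration = Σ(t·PV) / P = 84,396.7217 / 9,898.5891 = 8.52614 half-year periods.
In years: 8.52614 / 2 = 4.26307 years.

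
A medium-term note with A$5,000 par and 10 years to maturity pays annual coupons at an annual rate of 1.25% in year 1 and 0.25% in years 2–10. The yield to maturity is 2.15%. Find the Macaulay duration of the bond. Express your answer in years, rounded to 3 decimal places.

9.771 years

Periodic yield y = 0.0215. Discount each cash flow and weight by its year:
  t   CF        PV=CF/(1+0.0215)^t    t·PV
  1        62.50        61.1845        61.1845
  2        12.50        11.9794        23.9587
  3        12.50        11.7272        35.1816
  4        12.50        11.4804        45.9215
  5        12.50        11.2388        56.1938
  6        12.50        11.0022        66.0132
  7        12.50        10.7706        75.3945
  8        12.50        10.5439        84.3515
  9        12.50        10.3220        92.8982
  10    5,012.50     4,052.0116    40,520.1156
  Σ                  4,202.2606    41,061.2132
Price P = Σ PV = 4,202.2606.
Macaulay duration = Σ(t·PV) / P = 41,061.2132 / 4,202.2606 = 9.77122 years.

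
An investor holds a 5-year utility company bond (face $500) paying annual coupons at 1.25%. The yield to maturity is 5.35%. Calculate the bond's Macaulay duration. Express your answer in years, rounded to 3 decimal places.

4.863 years

Periodic yield y = 0.0535. Discount each cash flow and weight by its year:
  t   CF        PV=CF/(1+0.0535)^t    t·PV
  1         6.25         5.9326         5.9326
  2         6.25         5.6313        11.2627
  3         6.25         5.3454        16.0361
  4         6.25         5.0739        20.2956
  5       506.25       390.1147     1,950.5736
  Σ                    412.0979     2,004.1005
Price P = Σ PV = 412.0979.
Macaulay duration = Σ(t·PV) / P = 2,004.1005 / 412.0979 = 4.86317 years.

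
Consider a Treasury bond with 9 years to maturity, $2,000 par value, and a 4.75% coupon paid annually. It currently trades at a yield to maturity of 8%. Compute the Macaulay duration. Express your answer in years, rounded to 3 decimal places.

Periodic yield y = 0.08. Discount each cash flow and weight by its year:
  t   CF        PV=CF/(1+0.08)^t    t·PV
  1        95.00        87.9630        87.9630
  2        95.00        81.4472       162.8944
  3        95.00        75.4141       226.2422
  4        95.00        69.8278       279.3113
  5        95.00        64.6554       323.2770
  6        95.00        59.8661       359.1967
  7        95.00        55.4316       388.0211
  8        95.00        51.3255       410.6044
  9     2,095.00     1,048.0216     9,432.1943
  Σ                  1,593.9523    11,669.7043
Price P = Σ PV = 1,593.9523.
Macaulay duration = Σ(t·PV) / P = 11,669.7043 / 1,593.9523 = 7.32124 years.

7.321 years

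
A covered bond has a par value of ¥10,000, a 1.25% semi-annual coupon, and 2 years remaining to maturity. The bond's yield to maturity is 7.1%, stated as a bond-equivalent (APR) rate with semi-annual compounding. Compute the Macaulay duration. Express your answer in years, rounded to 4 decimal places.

1.9802 years

Periodic yield y = 0.0355. Discount each cash flow and weight by its period:
  t   CF        PV=CF/(1+0.0355)^t    t·PV
  1        62.50        60.3573        60.3573
  2        62.50        58.2881       116.5762
  3        62.50        56.2898       168.8694
  4    10,062.50     8,751.9632    35,007.8526
  Σ                  8,926.8984    35,353.6555
Price P = Σ PV = 8,926.8984.
Macaulay duration = Σ(t·PV) / P = 35,353.6555 / 8,926.8984 = 3.96035 half-year periods.
In years: 3.96035 / 2 = 1.98018 years.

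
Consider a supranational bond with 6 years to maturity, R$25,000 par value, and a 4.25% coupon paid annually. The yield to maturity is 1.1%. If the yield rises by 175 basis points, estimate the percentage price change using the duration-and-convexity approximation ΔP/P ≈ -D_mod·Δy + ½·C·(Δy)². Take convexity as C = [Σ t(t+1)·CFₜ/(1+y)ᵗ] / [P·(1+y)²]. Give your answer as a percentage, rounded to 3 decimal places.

With y = 0.011:
  t   CF        PV=CF/(1+0.011)^t    t·PV        t(t+1)·PV
  1     1,062.50     1,050.9397     1,050.9397       2,101.8793
  2     1,062.50     1,039.5051     2,079.0102       6,237.0306
  3     1,062.50     1,028.1950     3,084.5849      12,338.3396
  4     1,062.50     1,017.0079     4,068.0315      20,340.1575
  5     1,062.50     1,005.9425     5,029.7125      30,178.2753
  6    26,062.50    24,406.7043   146,440.2256   1,025,081.5789
  Σ                 29,548.2944   161,752.5044   1,096,277.2613
P = 29,548.2944; D_Mac = 5.47417 yrs; D_mod = 5.41461 yrs; C = 36.29825.
Duration effect: -5.41461 × (+0.0175) = -0.094756
Convexity effect: 0.5 × 36.29825 × (0.0175)² = +0.0055582
ΔP/P ≈ -0.094756 + 0.0055582 = -0.089198 = -8.9198%.

-8.920%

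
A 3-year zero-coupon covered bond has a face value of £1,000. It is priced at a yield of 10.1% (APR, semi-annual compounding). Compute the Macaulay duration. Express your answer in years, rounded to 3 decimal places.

A zero-coupon bond has a single cash flow at maturity, so its Macaulay duration equals its maturity: 3 years.
(Equivalently: 6 semi-annual periods ÷ 2 = 3 years.)

3.000 years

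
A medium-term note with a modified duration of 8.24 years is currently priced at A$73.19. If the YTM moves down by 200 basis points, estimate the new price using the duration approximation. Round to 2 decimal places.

Duration approximation: ΔP/P ≈ -D_mod · Δy = -8.24 × (-0.02) = +0.164800.
New price ≈ 73.19 × (1 + 0.164800) = 85.251712.

A$85.25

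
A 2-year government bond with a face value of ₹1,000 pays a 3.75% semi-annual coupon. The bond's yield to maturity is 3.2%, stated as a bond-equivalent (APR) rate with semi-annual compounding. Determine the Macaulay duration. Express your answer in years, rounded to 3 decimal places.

1.946 years

Periodic yield y = 0.016. Discount each cash flow and weight by its period:
  t   CF        PV=CF/(1+0.016)^t    t·PV
  1        18.75        18.4547        18.4547
  2        18.75        18.1641        36.3282
  3        18.75        17.8781        53.6342
  4     1,018.75       956.0768     3,824.3073
  Σ                  1,010.5737     3,932.7244
Price P = Σ PV = 1,010.5737.
Macaulay duration = Σ(t·PV) / P = 3,932.7244 / 1,010.5737 = 3.89158 half-year periods.
In years: 3.89158 / 2 = 1.94579 years.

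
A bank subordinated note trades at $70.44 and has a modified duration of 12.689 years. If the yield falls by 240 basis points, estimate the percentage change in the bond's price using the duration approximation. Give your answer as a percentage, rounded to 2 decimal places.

Duration approximation: ΔP/P ≈ -D_mod · Δy = -12.689 × (-0.024) = +0.304536.
As a percentage: +30.4536%.

+30.45%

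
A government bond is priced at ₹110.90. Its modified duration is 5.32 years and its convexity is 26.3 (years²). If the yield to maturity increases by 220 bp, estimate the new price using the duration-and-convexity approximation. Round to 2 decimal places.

₹98.63

Duration effect: -D_mod·Δy = -5.32 × (+0.022) = -0.117040
Convexity effect: ½·C·(Δy)² = 0.5 × 26.3 × (0.022)² = +0.0063646
ΔP/P ≈ -0.117040 + 0.0063646 = -0.1106754
New price ≈ 110.90 × (1 - 0.1106754) = 98.62609814.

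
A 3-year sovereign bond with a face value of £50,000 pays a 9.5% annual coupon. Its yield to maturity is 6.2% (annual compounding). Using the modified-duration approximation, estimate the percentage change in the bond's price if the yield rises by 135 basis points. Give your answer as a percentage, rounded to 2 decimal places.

-3.51%

Periodic yield y = 0.062. Modified duration first:
  t   CF        PV=CF/(1+0.062)^t    t·PV
  1     4,750.00     4,472.6930     4,472.6930
  2     4,750.00     4,211.5754     8,423.1507
  3    54,750.00    45,709.9318   137,129.7954
  Σ                 54,394.2002   150,025.6391
P = 54,394.2002; D_Mac = 2.75812 yrs; D_mod = 2.75812/(1+0.062) = 2.59710 yrs.
ΔP/P ≈ -D_mod · Δy = -2.59710 × (+0.0135) = -0.035061 = -3.5061%.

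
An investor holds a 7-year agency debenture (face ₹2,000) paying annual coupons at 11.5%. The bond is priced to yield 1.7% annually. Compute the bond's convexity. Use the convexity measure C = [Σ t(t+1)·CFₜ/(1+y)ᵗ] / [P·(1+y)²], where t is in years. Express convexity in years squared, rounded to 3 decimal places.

39.685

With y = 0.017:
  t   CF        PV=CF/(1+0.017)^t    t·PV        t(t+1)·PV
  1       230.00       226.1554       226.1554         452.3107
  2       230.00       222.3750       444.7500       1,334.2499
  3       230.00       218.6578       655.9734       2,623.8936
  4       230.00       215.0028       860.0110       4,300.0551
  5       230.00       211.4088     1,057.0440       6,342.2642
  6       230.00       207.8749     1,247.2496       8,730.7471
  7     2,230.00     1,981.7926    13,872.5479     110,980.3831
  Σ                  3,283.2672    18,363.7312     134,763.9037
P = 3,283.2672.
Convexity = Σ t(t+1)·PV / [P·(1+y)²] = 134,763.9037 / (3,283.2672 × 1.034289) = 39.68491.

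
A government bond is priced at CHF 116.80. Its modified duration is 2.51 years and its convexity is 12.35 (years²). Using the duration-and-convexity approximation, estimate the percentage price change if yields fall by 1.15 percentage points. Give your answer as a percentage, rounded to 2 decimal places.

Duration effect: -D_mod·Δy = -2.51 × (-0.0115) = +0.028865
Convexity effect: ½·C·(Δy)² = 0.5 × 12.35 × (-0.0115)² = +0.00081664375
ΔP/P ≈ +0.028865 + 0.00081664375 = +0.02968164375
= +2.968164375%.

+2.97%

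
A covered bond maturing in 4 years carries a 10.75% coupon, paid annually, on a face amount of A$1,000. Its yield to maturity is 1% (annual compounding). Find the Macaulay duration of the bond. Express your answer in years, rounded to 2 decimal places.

3.54 years

Periodic yield y = 0.01. Discount each cash flow and weight by its year:
  t   CF        PV=CF/(1+0.01)^t    t·PV
  1       107.50       106.4356       106.4356
  2       107.50       105.3818       210.7637
  3       107.50       104.3384       313.0153
  4     1,107.50     1,064.2857     4,257.1429
  Σ                  1,380.4416     4,887.3575
Price P = Σ PV = 1,380.4416.
Macaulay duration = Σ(t·PV) / P = 4,887.3575 / 1,380.4416 = 3.54043 years.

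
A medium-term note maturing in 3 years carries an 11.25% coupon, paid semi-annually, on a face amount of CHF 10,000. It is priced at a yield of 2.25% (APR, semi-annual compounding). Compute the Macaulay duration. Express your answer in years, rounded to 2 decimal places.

2.67 years

Periodic yield y = 0.01125. Discount each cash flow and weight by its period:
  t   CF        PV=CF/(1+0.01125)^t    t·PV
  1       562.50       556.2423       556.2423
  2       562.50       550.0542     1,100.1083
  3       562.50       543.9349     1,631.8047
  4       562.50       537.8837     2,151.5348
  5       562.50       531.8998     2,659.4992
  6    10,562.50     9,876.7830    59,260.6983
  Σ                 12,596.7979    67,359.8876
Price P = Σ PV = 12,596.7979.
Macaulay duration = Σ(t·PV) / P = 67,359.8876 / 12,596.7979 = 5.34738 half-year periods.
In years: 5.34738 / 2 = 2.67369 years.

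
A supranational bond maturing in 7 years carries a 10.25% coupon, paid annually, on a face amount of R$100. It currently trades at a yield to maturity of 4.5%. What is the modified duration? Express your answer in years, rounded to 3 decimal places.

5.328 years

Periodic yield y = 0.045. First find Macaulay duration:
  t   CF        PV=CF/(1+0.045)^t    t·PV
  1        10.25         9.8086         9.8086
  2        10.25         9.3862        18.7725
  3        10.25         8.9820        26.9461
  4        10.25         8.5953        34.3810
  5        10.25         8.2251        41.1256
  6        10.25         7.8709        47.2256
  7       110.25        81.0148       567.1039
  Σ                    133.8830       745.3633
P = 133.8830; Macaulay duration = 745.3633 / 133.8830 = 5.56727 years.
Modified duration = D_Mac / (1 + y) = 5.56727 / 1.045 = 5.32753 years.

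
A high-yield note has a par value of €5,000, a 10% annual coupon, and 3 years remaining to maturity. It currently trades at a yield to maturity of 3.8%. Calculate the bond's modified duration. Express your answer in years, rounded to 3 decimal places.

2.656 years

Periodic yield y = 0.038. First find Macaulay duration:
  t   CF        PV=CF/(1+0.038)^t    t·PV
  1       500.00       481.6956       481.6956
  2       500.00       464.0612       928.1225
  3     5,500.00     4,917.7974    14,753.3921
  Σ                  5,863.5542    16,163.2101
P = 5,863.5542; Macaulay duration = 16,163.2101 / 5,863.5542 = 2.75656 years.
Modified duration = D_Mac / (1 + y) = 2.75656 / 1.038 = 2.65564 years.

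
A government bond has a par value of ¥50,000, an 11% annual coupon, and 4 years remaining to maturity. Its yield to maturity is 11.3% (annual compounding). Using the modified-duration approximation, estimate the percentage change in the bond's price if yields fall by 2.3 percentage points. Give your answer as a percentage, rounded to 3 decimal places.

+7.111%

Periodic yield y = 0.113. Modified duration first:
  t   CF        PV=CF/(1+0.113)^t    t·PV
  1     5,500.00     4,941.5993     4,941.5993
  2     5,500.00     4,439.8915     8,879.7831
  3     5,500.00     3,989.1209    11,967.3626
  4    55,500.00    36,166.9866   144,667.9466
  Σ                 49,537.5983   170,456.6916
P = 49,537.5983; D_Mac = 3.44096 yrs; D_mod = 3.44096/(1+0.113) = 3.09160 yrs.
ΔP/P ≈ -D_mod · Δy = -3.09160 × (-0.023) = +0.071107 = +7.1107%.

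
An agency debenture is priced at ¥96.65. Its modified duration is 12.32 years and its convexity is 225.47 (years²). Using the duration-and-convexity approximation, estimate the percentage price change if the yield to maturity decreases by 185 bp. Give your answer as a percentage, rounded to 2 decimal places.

+26.65%

Duration effect: -D_mod·Δy = -12.32 × (-0.0185) = +0.227920
Convexity effect: ½·C·(Δy)² = 0.5 × 225.47 × (-0.0185)² = +0.03858355375
ΔP/P ≈ +0.227920 + 0.03858355375 = +0.26650355375
= +26.650355375%.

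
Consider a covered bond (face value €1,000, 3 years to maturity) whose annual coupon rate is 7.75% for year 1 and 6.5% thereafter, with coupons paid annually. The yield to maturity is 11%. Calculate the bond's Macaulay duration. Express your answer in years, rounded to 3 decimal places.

2.787 years

Periodic yield y = 0.11. Discount each cash flow and weight by its year:
  t   CF        PV=CF/(1+0.11)^t    t·PV
  1        77.50        69.8198        69.8198
  2        65.00        52.7555       105.5109
  3     1,065.00       778.7188     2,336.1565
  Σ                    901.2941     2,511.4872
Price P = Σ PV = 901.2941.
Macaulay duration = Σ(t·PV) / P = 2,511.4872 / 901.2941 = 2.78653 years.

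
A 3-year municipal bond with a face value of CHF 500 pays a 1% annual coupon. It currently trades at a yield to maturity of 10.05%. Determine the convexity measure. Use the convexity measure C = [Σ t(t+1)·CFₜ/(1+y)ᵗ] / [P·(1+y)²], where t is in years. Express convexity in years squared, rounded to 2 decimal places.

With y = 0.1005:
  t   CF        PV=CF/(1+0.1005)^t    t·PV        t(t+1)·PV
  1         5.00         4.5434         4.5434           9.0868
  2         5.00         4.1285         8.2570          24.7709
  3       505.00       378.8971     1,136.6912       4,546.7647
  Σ                    387.5689     1,149.4915       4,580.6224
P = 387.5689.
Convexity = Σ t(t+1)·PV / [P·(1+y)²] = 4,580.6224 / (387.5689 × 1.211100) = 9.75878.

9.76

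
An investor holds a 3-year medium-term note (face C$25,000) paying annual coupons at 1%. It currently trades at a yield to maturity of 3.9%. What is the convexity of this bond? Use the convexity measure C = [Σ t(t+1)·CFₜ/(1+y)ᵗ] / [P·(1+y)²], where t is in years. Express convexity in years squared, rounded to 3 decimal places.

10.963

With y = 0.039:
  t   CF        PV=CF/(1+0.039)^t    t·PV        t(t+1)·PV
  1       250.00       240.6160       240.6160         481.2320
  2       250.00       231.5842       463.1684       1,389.5052
  3    25,250.00    22,512.0342    67,536.1026     270,144.4103
  Σ                 22,984.2344    68,239.8870     272,015.1475
P = 22,984.2344.
Convexity = Σ t(t+1)·PV / [P·(1+y)²] = 272,015.1475 / (22,984.2344 × 1.079521) = 10.96306.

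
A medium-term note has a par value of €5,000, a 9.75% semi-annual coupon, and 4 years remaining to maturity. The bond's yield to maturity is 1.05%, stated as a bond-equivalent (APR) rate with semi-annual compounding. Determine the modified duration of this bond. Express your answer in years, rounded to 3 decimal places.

Periodic yield y = 0.00525. First find Macaulay duration:
  t   CF        PV=CF/(1+0.00525)^t    t·PV
  1       243.75       242.4770       242.4770
  2       243.75       241.2106       482.4213
  3       243.75       239.9509       719.8527
  4       243.75       238.6977       954.7909
  5       243.75       237.4511     1,187.2556
  6       243.75       236.2110     1,417.2661
  7       243.75       234.9774     1,644.8416
  8     5,243.75     5,028.6259    40,229.0068
  Σ                  6,699.6016    46,877.9120
P = 6,699.6016; Macaulay duration = 46,877.9120 / 6,699.6016 = 6.99712 half-year periods = 3.49856 years.
Modified duration = D_Mac / (1 + y) = 3.49856 / 1.00525 = 3.48029 years.

3.480 years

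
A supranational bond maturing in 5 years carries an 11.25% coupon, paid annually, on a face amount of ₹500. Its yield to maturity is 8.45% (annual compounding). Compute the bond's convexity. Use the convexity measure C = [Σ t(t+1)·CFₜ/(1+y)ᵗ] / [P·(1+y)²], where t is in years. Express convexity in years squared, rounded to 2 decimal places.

19.69

With y = 0.0845:
  t   CF        PV=CF/(1+0.0845)^t    t·PV        t(t+1)·PV
  1        56.25        51.8672        51.8672         103.7344
  2        56.25        47.8259        95.6519         286.9556
  3        56.25        44.0995       132.2986         529.1942
  4        56.25        40.6635       162.6538         813.2691
  5       556.25       370.7851     1,853.9254      11,123.5522
  Σ                    555.2412     2,296.3968      12,856.7056
P = 555.2412.
Convexity = Σ t(t+1)·PV / [P·(1+y)²] = 12,856.7056 / (555.2412 × 1.176140) = 19.68742.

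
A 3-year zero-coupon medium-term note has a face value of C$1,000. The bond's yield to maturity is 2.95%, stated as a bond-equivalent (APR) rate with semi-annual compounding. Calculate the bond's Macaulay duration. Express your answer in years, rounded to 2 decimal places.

A zero-coupon bond has a single cash flow at maturity, so its Macaulay duration equals its maturity: 3 years.
(Equivalently: 6 semi-annual periods ÷ 2 = 3 years.)

3.00 years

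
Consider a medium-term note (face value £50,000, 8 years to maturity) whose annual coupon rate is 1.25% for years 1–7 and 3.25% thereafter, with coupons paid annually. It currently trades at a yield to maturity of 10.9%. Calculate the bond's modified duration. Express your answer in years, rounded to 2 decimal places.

Periodic yield y = 0.109. First find Macaulay duration:
  t   CF        PV=CF/(1+0.109)^t    t·PV
  1       625.00       563.5708       563.5708
  2       625.00       508.1792     1,016.3585
  3       625.00       458.2320     1,374.6959
  4       625.00       413.1938     1,652.7753
  5       625.00       372.5824     1,862.9118
  6       625.00       335.9625     2,015.7747
  7       625.00       302.9418     2,120.5926
  8    51,625.00    22,563.5638   180,508.5105
  Σ                 25,518.2262   191,115.1900
P = 25,518.2262; Macaulay duration = 191,115.1900 / 25,518.2262 = 7.48936 years.
Modified duration = D_Mac / (1 + y) = 7.48936 / 1.109 = 6.75326 years.

6.75 years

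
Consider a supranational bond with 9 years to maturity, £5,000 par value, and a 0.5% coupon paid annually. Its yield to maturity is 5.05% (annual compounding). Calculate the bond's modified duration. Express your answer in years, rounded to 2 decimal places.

Periodic yield y = 0.0505. First find Macaulay duration:
  t   CF        PV=CF/(1+0.0505)^t    t·PV
  1        25.00        23.7982        23.7982
  2        25.00        22.6542        45.3083
  3        25.00        21.5651        64.6954
  4        25.00        20.5284        82.1137
  5        25.00        19.5416        97.7079
  6        25.00        18.6022       111.6130
  7        25.00        17.7079       123.9555
  8        25.00        16.8567       134.8533
  9     5,025.00     3,225.3107    29,027.7962
  Σ                  3,386.5649    29,711.8414
P = 3,386.5649; Macaulay duration = 29,711.8414 / 3,386.5649 = 8.77345 years.
Modified duration = D_Mac / (1 + y) = 8.77345 / 1.0505 = 8.35169 years.

8.35 years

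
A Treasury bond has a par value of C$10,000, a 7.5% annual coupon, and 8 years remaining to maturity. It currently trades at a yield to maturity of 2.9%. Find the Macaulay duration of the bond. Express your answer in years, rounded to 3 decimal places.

6.543 years

Periodic yield y = 0.029. Discount each cash flow and weight by its year:
  t   CF        PV=CF/(1+0.029)^t    t·PV
  1       750.00       728.8630       728.8630
  2       750.00       708.3216     1,416.6433
  3       750.00       688.3592     2,065.0777
  4       750.00       668.9594     2,675.8376
  5       750.00       650.1063     3,250.5316
  6       750.00       631.7846     3,790.7074
  7       750.00       613.9792     4,297.8542
  8    10,750.00     8,552.3500    68,418.8001
  Σ                 13,242.7233    86,644.3149
Price P = Σ PV = 13,242.7233.
Macaulay duration = Σ(t·PV) / P = 86,644.3149 / 13,242.7233 = 6.54279 years.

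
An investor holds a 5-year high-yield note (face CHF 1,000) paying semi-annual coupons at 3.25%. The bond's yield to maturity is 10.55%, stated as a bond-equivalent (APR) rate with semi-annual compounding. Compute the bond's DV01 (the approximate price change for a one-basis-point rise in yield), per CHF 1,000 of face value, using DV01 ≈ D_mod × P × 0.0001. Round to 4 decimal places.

CHF 0.3139

Periodic yield y = 0.05275.
  t   CF        PV=CF/(1+0.05275)^t    t·PV
  1        16.25        15.4358        15.4358
  2        16.25        14.6623        29.3247
  3        16.25        13.9276        41.7829
  4        16.25        13.2298        52.9191
  5        16.25        12.5669        62.8343
  6        16.25        11.9372        71.6231
  7        16.25        11.3390        79.3733
  8        16.25        10.7709        86.1671
  9        16.25        10.2312        92.0807
  10    1,016.25       607.7823     6,077.8231
  Σ                    721.8830     6,609.3641
P = 721.8830; D_Mac = 9.15573 half-year periods = 4.57786 yrs; D_mod = 4.34848 yrs.
DV01 ≈ 4.34848 × 721.8830 × 0.0001 = 0.313909.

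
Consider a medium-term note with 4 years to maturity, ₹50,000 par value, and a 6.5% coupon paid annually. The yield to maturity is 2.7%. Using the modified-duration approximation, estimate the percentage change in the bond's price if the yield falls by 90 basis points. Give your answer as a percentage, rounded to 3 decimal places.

+3.219%

Periodic yield y = 0.027. Modified duration first:
  t   CF        PV=CF/(1+0.027)^t    t·PV
  1     3,250.00     3,164.5570     3,164.5570
  2     3,250.00     3,081.3602     6,162.7205
  3     3,250.00     3,000.3508     9,001.0523
  4    53,250.00    47,867.1795   191,468.7178
  Σ                 57,113.4474   209,797.0476
P = 57,113.4474; D_Mac = 3.67334 yrs; D_mod = 3.67334/(1+0.027) = 3.57677 yrs.
ΔP/P ≈ -D_mod · Δy = -3.57677 × (-0.009) = +0.032191 = +3.2191%.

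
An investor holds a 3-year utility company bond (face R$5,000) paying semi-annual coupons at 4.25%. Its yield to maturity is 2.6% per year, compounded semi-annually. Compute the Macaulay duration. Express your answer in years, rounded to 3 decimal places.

2.852 years

Periodic yield y = 0.013. Discount each cash flow and weight by its period:
  t   CF        PV=CF/(1+0.013)^t    t·PV
  1       106.25       104.8865       104.8865
  2       106.25       103.5404       207.0809
  3       106.25       102.2117       306.6351
  4       106.25       100.9000       403.6000
  5       106.25        99.6051       498.0257
  6     5,106.25     4,725.4743    28,352.8455
  Σ                  5,236.6180    29,873.0737
Price P = Σ PV = 5,236.6180.
Macaulay duration = Σ(t·PV) / P = 29,873.0737 / 5,236.6180 = 5.70465 half-year periods.
In years: 5.70465 / 2 = 2.85233 years.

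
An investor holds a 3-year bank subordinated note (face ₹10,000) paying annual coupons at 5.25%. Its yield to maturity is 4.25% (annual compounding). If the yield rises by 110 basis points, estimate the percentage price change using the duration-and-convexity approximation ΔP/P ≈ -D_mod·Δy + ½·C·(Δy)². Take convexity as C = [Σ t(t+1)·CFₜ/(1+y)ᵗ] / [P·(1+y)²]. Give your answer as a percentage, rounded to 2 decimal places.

With y = 0.0425:
  t   CF        PV=CF/(1+0.0425)^t    t·PV        t(t+1)·PV
  1       525.00       503.5971       503.5971       1,007.1942
  2       525.00       483.0668       966.1336       2,898.4007
  3    10,525.00     9,289.5337    27,868.6010     111,474.4041
  Σ                 10,276.1976    29,338.3317     115,379.9991
P = 10,276.1976; D_Mac = 2.85498 yrs; D_mod = 2.73859 yrs; C = 10.33109.
Duration effect: -2.73859 × (+0.011) = -0.030124
Convexity effect: 0.5 × 10.33109 × (0.011)² = +0.0006250
ΔP/P ≈ -0.030124 + 0.0006250 = -0.029499 = -2.9499%.

-2.95%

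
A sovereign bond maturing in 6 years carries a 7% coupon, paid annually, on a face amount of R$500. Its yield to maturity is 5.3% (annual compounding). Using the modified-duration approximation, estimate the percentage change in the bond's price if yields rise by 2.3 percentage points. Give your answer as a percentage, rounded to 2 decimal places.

-11.23%

Periodic yield y = 0.053. Modified duration first:
  t   CF        PV=CF/(1+0.053)^t    t·PV
  1        35.00        33.2384        33.2384
  2        35.00        31.5654        63.1308
  3        35.00        29.9766        89.9299
  4        35.00        28.4678       113.8714
  5        35.00        27.0350       135.1749
  6       535.00       392.4493     2,354.6958
  Σ                    542.7325     2,790.0412
P = 542.7325; D_Mac = 5.14073 yrs; D_mod = 5.14073/(1+0.053) = 4.88198 yrs.
ΔP/P ≈ -D_mod · Δy = -4.88198 × (+0.023) = -0.112286 = -11.2286%.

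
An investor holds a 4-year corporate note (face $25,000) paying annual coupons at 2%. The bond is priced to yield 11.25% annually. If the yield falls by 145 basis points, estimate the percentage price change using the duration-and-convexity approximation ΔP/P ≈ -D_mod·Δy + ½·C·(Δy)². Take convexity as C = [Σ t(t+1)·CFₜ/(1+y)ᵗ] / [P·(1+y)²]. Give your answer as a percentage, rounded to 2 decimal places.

+5.19%

With y = 0.1125:
  t   CF        PV=CF/(1+0.1125)^t    t·PV        t(t+1)·PV
  1       500.00       449.4382       449.4382         898.8764
  2       500.00       403.9894       807.9788       2,423.9364
  3       500.00       363.1365     1,089.4096       4,357.6384
  4    25,500.00    16,647.1580    66,588.6321     332,943.1603
  Σ                 17,863.7221    68,935.4586     340,623.6115
P = 17,863.7221; D_Mac = 3.85896 yrs; D_mod = 3.46873 yrs; C = 15.40646.
Duration effect: -3.46873 × (-0.0145) = +0.050297
Convexity effect: 0.5 × 15.40646 × (-0.0145)² = +0.0016196
ΔP/P ≈ +0.050297 + 0.0016196 = +0.051916 = +5.1916%.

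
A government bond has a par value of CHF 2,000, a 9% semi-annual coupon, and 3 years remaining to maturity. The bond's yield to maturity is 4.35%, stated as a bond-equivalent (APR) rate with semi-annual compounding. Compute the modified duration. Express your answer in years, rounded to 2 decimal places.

2.66 years

Periodic yield y = 0.02175. First find Macaulay duration:
  t   CF        PV=CF/(1+0.02175)^t    t·PV
  1        90.00        88.0842        88.0842
  2        90.00        86.2091       172.4182
  3        90.00        84.3740       253.1220
  4        90.00        82.5779       330.3117
  5        90.00        80.8201       404.1004
  6     2,090.00     1,836.8699    11,021.2197
  Σ                  2,258.9352    12,269.2561
P = 2,258.9352; Macaulay duration = 12,269.2561 / 2,258.9352 = 5.43143 half-year periods = 2.71572 years.
Modified duration = D_Mac / (1 + y) = 2.71572 / 1.02175 = 2.65791 years.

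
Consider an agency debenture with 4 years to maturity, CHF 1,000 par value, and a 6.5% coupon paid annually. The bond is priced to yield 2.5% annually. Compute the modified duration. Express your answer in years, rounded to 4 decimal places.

Periodic yield y = 0.025. First find Macaulay duration:
  t   CF        PV=CF/(1+0.025)^t    t·PV
  1        65.00        63.4146        63.4146
  2        65.00        61.8679       123.7359
  3        65.00        60.3590       181.0769
  4     1,065.00       964.8374     3,859.3497
  Σ                  1,150.4790     4,227.5771
P = 1,150.4790; Macaulay duration = 4,227.5771 / 1,150.4790 = 3.67462 years.
Modified duration = D_Mac / (1 + y) = 3.67462 / 1.025 = 3.58500 years.

3.5850 years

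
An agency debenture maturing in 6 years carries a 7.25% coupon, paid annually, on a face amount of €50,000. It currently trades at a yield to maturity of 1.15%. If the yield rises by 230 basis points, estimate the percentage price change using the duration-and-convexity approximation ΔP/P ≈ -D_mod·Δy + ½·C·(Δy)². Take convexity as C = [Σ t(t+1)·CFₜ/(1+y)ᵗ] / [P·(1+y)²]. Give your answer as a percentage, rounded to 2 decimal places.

With y = 0.0115:
  t   CF        PV=CF/(1+0.0115)^t    t·PV        t(t+1)·PV
  1     3,625.00     3,583.7865     3,583.7865       7,167.5729
  2     3,625.00     3,543.0415     7,086.0830      21,258.2489
  3     3,625.00     3,502.7597    10,508.2792      42,033.1169
  4     3,625.00     3,462.9360    13,851.7439      69,258.7196
  5     3,625.00     3,423.5650    17,117.8249     102,706.9494
  6    53,625.00    50,069.3534   300,416.1201   2,102,912.8410
  Σ                 67,585.4420   352,563.8376   2,345,337.4487
P = 67,585.4420; D_Mac = 5.21656 yrs; D_mod = 5.15726 yrs; C = 33.91723.
Duration effect: -5.15726 × (+0.023) = -0.118617
Convexity effect: 0.5 × 33.91723 × (0.023)² = +0.0089711
ΔP/P ≈ -0.118617 + 0.0089711 = -0.109646 = -10.9646%.

-10.96%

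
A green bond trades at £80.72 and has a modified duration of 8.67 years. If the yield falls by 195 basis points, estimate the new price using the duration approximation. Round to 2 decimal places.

Duration approximation: ΔP/P ≈ -D_mod · Δy = -8.67 × (-0.0195) = +0.169065.
New price ≈ 80.72 × (1 + 0.169065) = 94.3669268.

£94.37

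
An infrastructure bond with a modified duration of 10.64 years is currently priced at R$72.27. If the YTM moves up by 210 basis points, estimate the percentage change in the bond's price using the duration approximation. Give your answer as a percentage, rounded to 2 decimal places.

Duration approximation: ΔP/P ≈ -D_mod · Δy = -10.64 × (+0.021) = -0.223440.
As a percentage: -22.3440%.

-22.34%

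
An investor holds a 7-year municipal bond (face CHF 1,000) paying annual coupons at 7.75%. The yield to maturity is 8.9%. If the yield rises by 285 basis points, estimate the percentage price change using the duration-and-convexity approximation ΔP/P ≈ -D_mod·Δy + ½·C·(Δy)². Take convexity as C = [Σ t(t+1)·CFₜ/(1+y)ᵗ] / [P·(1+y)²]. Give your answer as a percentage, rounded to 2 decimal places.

With y = 0.089:
  t   CF        PV=CF/(1+0.089)^t    t·PV        t(t+1)·PV
  1        77.50        71.1662        71.1662         142.3324
  2        77.50        65.3501       130.7001         392.1003
  3        77.50        60.0092       180.0277         720.1108
  4        77.50        55.1049       220.4196       1,102.0979
  5        77.50        50.6014       253.0069       1,518.0412
  6        77.50        46.4659       278.7954       1,951.5681
  7     1,077.50       593.2287     4,152.6006      33,220.8047
  Σ                    941.9263     5,286.7165      39,047.0554
P = 941.9263; D_Mac = 5.61266 yrs; D_mod = 5.15396 yrs; C = 34.95551.
Duration effect: -5.15396 × (+0.0285) = -0.146888
Convexity effect: 0.5 × 34.95551 × (0.0285)² = +0.0141963
ΔP/P ≈ -0.146888 + 0.0141963 = -0.132692 = -13.2692%.

-13.27%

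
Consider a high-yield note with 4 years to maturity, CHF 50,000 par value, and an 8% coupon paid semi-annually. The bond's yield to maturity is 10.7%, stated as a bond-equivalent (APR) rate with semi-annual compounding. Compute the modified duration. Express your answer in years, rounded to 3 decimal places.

Periodic yield y = 0.0535. First find Macaulay duration:
  t   CF        PV=CF/(1+0.0535)^t    t·PV
  1     2,000.00     1,898.4338     1,898.4338
  2     2,000.00     1,802.0254     3,604.0509
  3     2,000.00     1,710.5130     5,131.5390
  4     2,000.00     1,623.6478     6,494.5913
  5     2,000.00     1,541.1940     7,705.9698
  6     2,000.00     1,462.9273     8,777.5640
  7     2,000.00     1,388.6353     9,720.4474
  8    52,000.00    34,271.0195   274,168.1560
  Σ                 45,698.3962   317,500.7521
P = 45,698.3962; Macaulay duration = 317,500.7521 / 45,698.3962 = 6.94774 half-year periods = 3.47387 years.
Modified duration = D_Mac / (1 + y) = 3.47387 / 1.0535 = 3.29746 years.

3.297 years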